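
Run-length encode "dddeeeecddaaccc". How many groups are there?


Input: dddeeeecddaaccc
Scanning for consecutive runs:
  Group 1: 'd' x 3 (positions 0-2)
  Group 2: 'e' x 4 (positions 3-6)
  Group 3: 'c' x 1 (positions 7-7)
  Group 4: 'd' x 2 (positions 8-9)
  Group 5: 'a' x 2 (positions 10-11)
  Group 6: 'c' x 3 (positions 12-14)
Total groups: 6

6


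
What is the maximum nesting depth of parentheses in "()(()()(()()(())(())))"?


Input: "()(()()(()()(())(())))"
Tracking depth:
  Position 0 '(': depth becomes 1
  Position 1 ')': depth becomes 0
  Position 2 '(': depth becomes 1
  Position 3 '(': depth becomes 2
  Position 4 ')': depth becomes 1
  Position 5 '(': depth becomes 2
  Position 6 ')': depth becomes 1
  Position 7 '(': depth becomes 2
  Position 8 '(': depth becomes 3
  Position 9 ')': depth becomes 2
  Position 10 '(': depth becomes 3
  Position 11 ')': depth becomes 2
  Position 12 '(': depth becomes 3
  Position 13 '(': depth becomes 4
  Position 14 ')': depth becomes 3
  Position 15 ')': depth becomes 2
  Position 16 '(': depth becomes 3
  Position 17 '(': depth becomes 4
  Position 18 ')': depth becomes 3
  Position 19 ')': depth becomes 2
  Position 20 ')': depth becomes 1
  Position 21 ')': depth becomes 0
Maximum depth reached: 4

4


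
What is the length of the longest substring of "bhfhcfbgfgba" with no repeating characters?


Input: "bhfhcfbgfgba"
Sliding window (track last position of each char):
  Position 0 ('b'): window [0,0] length 1 -- new best
  Position 1 ('h'): window [0,1] length 2 -- new best
  Position 2 ('f'): window [0,2] length 3 -- new best
  Position 3 ('h'): repeat (last at 1), move window start to 2
  Position 3 ('h'): window [2,3] length 2
  Position 4 ('c'): window [2,4] length 3
  Position 5 ('f'): repeat (last at 2), move window start to 3
  Position 5 ('f'): window [3,5] length 3
  Position 6 ('b'): window [3,6] length 4 -- new best
  Position 7 ('g'): window [3,7] length 5 -- new best
  Position 8 ('f'): repeat (last at 5), move window start to 6
  Position 8 ('f'): window [6,8] length 3
  Position 9 ('g'): repeat (last at 7), move window start to 8
  Position 9 ('g'): window [8,9] length 2
  Position 10 ('b'): window [8,10] length 3
  Position 11 ('a'): window [8,11] length 4
Longest substring with no repeats: "hcfbg" with length 5

5


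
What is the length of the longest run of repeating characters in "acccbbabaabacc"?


Input: "acccbbabaabacc"
Scanning for longest run:
  Position 1 ('c'): new char, reset run to 1
  Position 2 ('c'): continues run of 'c', length=2
  Position 3 ('c'): continues run of 'c', length=3
  Position 4 ('b'): new char, reset run to 1
  Position 5 ('b'): continues run of 'b', length=2
  Position 6 ('a'): new char, reset run to 1
  Position 7 ('b'): new char, reset run to 1
  Position 8 ('a'): new char, reset run to 1
  Position 9 ('a'): continues run of 'a', length=2
  Position 10 ('b'): new char, reset run to 1
  Position 11 ('a'): new char, reset run to 1
  Position 12 ('c'): new char, reset run to 1
  Position 13 ('c'): continues run of 'c', length=2
Longest run: 'c' with length 3

3


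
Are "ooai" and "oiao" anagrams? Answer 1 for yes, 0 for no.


Strings: "ooai", "oiao"
Sorted first:  aioo
Sorted second: aioo
Sorted forms match => anagrams

1


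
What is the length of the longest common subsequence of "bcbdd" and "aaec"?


LCS of "bcbdd" and "aaec"
DP table:
           a    a    e    c
      0    0    0    0    0
  b   0    0    0    0    0
  c   0    0    0    0    1
  b   0    0    0    0    1
  d   0    0    0    0    1
  d   0    0    0    0    1
LCS length = dp[5][4] = 1

1


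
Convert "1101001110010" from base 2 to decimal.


Input: "1101001110010" in base 2
Positional expansion:
  Digit '1' (value 1) x 2^12 = 4096
  Digit '1' (value 1) x 2^11 = 2048
  Digit '0' (value 0) x 2^10 = 0
  Digit '1' (value 1) x 2^9 = 512
  Digit '0' (value 0) x 2^8 = 0
  Digit '0' (value 0) x 2^7 = 0
  Digit '1' (value 1) x 2^6 = 64
  Digit '1' (value 1) x 2^5 = 32
  Digit '1' (value 1) x 2^4 = 16
  Digit '0' (value 0) x 2^3 = 0
  Digit '0' (value 0) x 2^2 = 0
  Digit '1' (value 1) x 2^1 = 2
  Digit '0' (value 0) x 2^0 = 0
Sum = 6770

6770


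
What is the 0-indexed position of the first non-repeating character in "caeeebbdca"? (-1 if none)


Input: caeeebbdca
Character frequencies:
  'a': 2
  'b': 2
  'c': 2
  'd': 1
  'e': 3
Scanning left to right for freq == 1:
  Position 0 ('c'): freq=2, skip
  Position 1 ('a'): freq=2, skip
  Position 2 ('e'): freq=3, skip
  Position 3 ('e'): freq=3, skip
  Position 4 ('e'): freq=3, skip
  Position 5 ('b'): freq=2, skip
  Position 6 ('b'): freq=2, skip
  Position 7 ('d'): unique! => answer = 7

7


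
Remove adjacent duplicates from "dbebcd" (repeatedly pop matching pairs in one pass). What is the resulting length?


Input: dbebcd
Stack-based adjacent duplicate removal:
  Read 'd': push. Stack: d
  Read 'b': push. Stack: db
  Read 'e': push. Stack: dbe
  Read 'b': push. Stack: dbeb
  Read 'c': push. Stack: dbebc
  Read 'd': push. Stack: dbebcd
Final stack: "dbebcd" (length 6)

6


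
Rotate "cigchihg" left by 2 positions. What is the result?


Input: "cigchihg", rotate left by 2
First 2 characters: "ci"
Remaining characters: "gchihg"
Concatenate remaining + first: "gchihg" + "ci" = "gchihgci"

gchihgci


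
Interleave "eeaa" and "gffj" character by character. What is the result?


Interleaving "eeaa" and "gffj":
  Position 0: 'e' from first, 'g' from second => "eg"
  Position 1: 'e' from first, 'f' from second => "ef"
  Position 2: 'a' from first, 'f' from second => "af"
  Position 3: 'a' from first, 'j' from second => "aj"
Result: egefafaj

egefafaj


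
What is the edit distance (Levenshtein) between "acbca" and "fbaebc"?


Computing edit distance: "acbca" -> "fbaebc"
DP table:
           f    b    a    e    b    c
      0    1    2    3    4    5    6
  a   1    1    2    2    3    4    5
  c   2    2    2    3    3    4    4
  b   3    3    2    3    4    3    4
  c   4    4    3    3    4    4    3
  a   5    5    4    3    4    5    4
Edit distance = dp[5][6] = 4

4


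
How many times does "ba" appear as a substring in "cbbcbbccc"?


Searching for "ba" in "cbbcbbccc"
Scanning each position:
  Position 0: "cb" => no
  Position 1: "bb" => no
  Position 2: "bc" => no
  Position 3: "cb" => no
  Position 4: "bb" => no
  Position 5: "bc" => no
  Position 6: "cc" => no
  Position 7: "cc" => no
Total occurrences: 0

0


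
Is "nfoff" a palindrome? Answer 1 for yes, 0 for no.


Input: nfoff
Reversed: ffofn
  Compare pos 0 ('n') with pos 4 ('f'): MISMATCH
  Compare pos 1 ('f') with pos 3 ('f'): match
Result: not a palindrome

0


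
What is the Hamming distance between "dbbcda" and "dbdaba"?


Comparing "dbbcda" and "dbdaba" position by position:
  Position 0: 'd' vs 'd' => same
  Position 1: 'b' vs 'b' => same
  Position 2: 'b' vs 'd' => differ
  Position 3: 'c' vs 'a' => differ
  Position 4: 'd' vs 'b' => differ
  Position 5: 'a' vs 'a' => same
Total differences (Hamming distance): 3

3


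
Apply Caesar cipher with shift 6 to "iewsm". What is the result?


Caesar cipher: shift "iewsm" by 6
  'i' (pos 8) + 6 = pos 14 = 'o'
  'e' (pos 4) + 6 = pos 10 = 'k'
  'w' (pos 22) + 6 = pos 2 = 'c'
  's' (pos 18) + 6 = pos 24 = 'y'
  'm' (pos 12) + 6 = pos 18 = 's'
Result: okcys

okcys


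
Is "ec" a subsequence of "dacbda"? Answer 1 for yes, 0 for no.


Check if "ec" is a subsequence of "dacbda"
Greedy scan:
  Position 0 ('d'): no match needed
  Position 1 ('a'): no match needed
  Position 2 ('c'): no match needed
  Position 3 ('b'): no match needed
  Position 4 ('d'): no match needed
  Position 5 ('a'): no match needed
Only matched 0/2 characters => not a subsequence

0


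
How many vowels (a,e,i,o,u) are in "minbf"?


Input: minbf
Checking each character:
  'm' at position 0: consonant
  'i' at position 1: vowel (running total: 1)
  'n' at position 2: consonant
  'b' at position 3: consonant
  'f' at position 4: consonant
Total vowels: 1

1


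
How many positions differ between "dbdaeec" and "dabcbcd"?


Comparing "dbdaeec" and "dabcbcd" position by position:
  Position 0: 'd' vs 'd' => same
  Position 1: 'b' vs 'a' => DIFFER
  Position 2: 'd' vs 'b' => DIFFER
  Position 3: 'a' vs 'c' => DIFFER
  Position 4: 'e' vs 'b' => DIFFER
  Position 5: 'e' vs 'c' => DIFFER
  Position 6: 'c' vs 'd' => DIFFER
Positions that differ: 6

6


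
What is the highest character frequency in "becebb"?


Input: becebb
Character counts:
  'b': 3
  'c': 1
  'e': 2
Maximum frequency: 3

3


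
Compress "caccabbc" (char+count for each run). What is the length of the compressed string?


Input: caccabbc
Runs:
  'c' x 1 => "c1"
  'a' x 1 => "a1"
  'c' x 2 => "c2"
  'a' x 1 => "a1"
  'b' x 2 => "b2"
  'c' x 1 => "c1"
Compressed: "c1a1c2a1b2c1"
Compressed length: 12

12


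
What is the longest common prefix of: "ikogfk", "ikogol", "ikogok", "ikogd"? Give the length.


Words: ikogfk, ikogol, ikogok, ikogd
  Position 0: all 'i' => match
  Position 1: all 'k' => match
  Position 2: all 'o' => match
  Position 3: all 'g' => match
  Position 4: ('f', 'o', 'o', 'd') => mismatch, stop
LCP = "ikog" (length 4)

4


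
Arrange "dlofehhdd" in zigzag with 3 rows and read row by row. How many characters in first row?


Zigzag "dlofehhdd" into 3 rows:
Placing characters:
  'd' => row 0
  'l' => row 1
  'o' => row 2
  'f' => row 1
  'e' => row 0
  'h' => row 1
  'h' => row 2
  'd' => row 1
  'd' => row 0
Rows:
  Row 0: "ded"
  Row 1: "lfhd"
  Row 2: "oh"
First row length: 3

3


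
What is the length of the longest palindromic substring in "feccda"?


Input: "feccda"
Checking substrings for palindromes:
  [2:4] "cc" (len 2) => palindrome
Longest palindromic substring: "cc" with length 2

2


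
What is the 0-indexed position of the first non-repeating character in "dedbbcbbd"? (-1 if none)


Input: dedbbcbbd
Character frequencies:
  'b': 4
  'c': 1
  'd': 3
  'e': 1
Scanning left to right for freq == 1:
  Position 0 ('d'): freq=3, skip
  Position 1 ('e'): unique! => answer = 1

1


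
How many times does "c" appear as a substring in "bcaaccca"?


Searching for "c" in "bcaaccca"
Scanning each position:
  Position 0: "b" => no
  Position 1: "c" => MATCH
  Position 2: "a" => no
  Position 3: "a" => no
  Position 4: "c" => MATCH
  Position 5: "c" => MATCH
  Position 6: "c" => MATCH
  Position 7: "a" => no
Total occurrences: 4

4


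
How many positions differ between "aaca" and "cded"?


Comparing "aaca" and "cded" position by position:
  Position 0: 'a' vs 'c' => DIFFER
  Position 1: 'a' vs 'd' => DIFFER
  Position 2: 'c' vs 'e' => DIFFER
  Position 3: 'a' vs 'd' => DIFFER
Positions that differ: 4

4


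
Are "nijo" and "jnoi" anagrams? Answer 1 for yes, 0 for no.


Strings: "nijo", "jnoi"
Sorted first:  ijno
Sorted second: ijno
Sorted forms match => anagrams

1


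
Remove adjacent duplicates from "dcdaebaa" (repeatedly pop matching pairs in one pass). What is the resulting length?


Input: dcdaebaa
Stack-based adjacent duplicate removal:
  Read 'd': push. Stack: d
  Read 'c': push. Stack: dc
  Read 'd': push. Stack: dcd
  Read 'a': push. Stack: dcda
  Read 'e': push. Stack: dcdae
  Read 'b': push. Stack: dcdaeb
  Read 'a': push. Stack: dcdaeba
  Read 'a': matches stack top 'a' => pop. Stack: dcdaeb
Final stack: "dcdaeb" (length 6)

6


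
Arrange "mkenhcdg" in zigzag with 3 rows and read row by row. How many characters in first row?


Zigzag "mkenhcdg" into 3 rows:
Placing characters:
  'm' => row 0
  'k' => row 1
  'e' => row 2
  'n' => row 1
  'h' => row 0
  'c' => row 1
  'd' => row 2
  'g' => row 1
Rows:
  Row 0: "mh"
  Row 1: "kncg"
  Row 2: "ed"
First row length: 2

2


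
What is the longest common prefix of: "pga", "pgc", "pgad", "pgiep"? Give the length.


Words: pga, pgc, pgad, pgiep
  Position 0: all 'p' => match
  Position 1: all 'g' => match
  Position 2: ('a', 'c', 'a', 'i') => mismatch, stop
LCP = "pg" (length 2)

2


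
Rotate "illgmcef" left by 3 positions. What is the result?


Input: "illgmcef", rotate left by 3
First 3 characters: "ill"
Remaining characters: "gmcef"
Concatenate remaining + first: "gmcef" + "ill" = "gmcefill"

gmcefill


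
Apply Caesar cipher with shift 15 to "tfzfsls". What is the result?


Caesar cipher: shift "tfzfsls" by 15
  't' (pos 19) + 15 = pos 8 = 'i'
  'f' (pos 5) + 15 = pos 20 = 'u'
  'z' (pos 25) + 15 = pos 14 = 'o'
  'f' (pos 5) + 15 = pos 20 = 'u'
  's' (pos 18) + 15 = pos 7 = 'h'
  'l' (pos 11) + 15 = pos 0 = 'a'
  's' (pos 18) + 15 = pos 7 = 'h'
Result: iuouhah

iuouhah


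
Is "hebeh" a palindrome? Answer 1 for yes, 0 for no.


Input: hebeh
Reversed: hebeh
  Compare pos 0 ('h') with pos 4 ('h'): match
  Compare pos 1 ('e') with pos 3 ('e'): match
Result: palindrome

1


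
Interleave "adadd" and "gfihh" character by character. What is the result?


Interleaving "adadd" and "gfihh":
  Position 0: 'a' from first, 'g' from second => "ag"
  Position 1: 'd' from first, 'f' from second => "df"
  Position 2: 'a' from first, 'i' from second => "ai"
  Position 3: 'd' from first, 'h' from second => "dh"
  Position 4: 'd' from first, 'h' from second => "dh"
Result: agdfaidhdh

agdfaidhdh


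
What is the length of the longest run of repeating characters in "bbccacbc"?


Input: "bbccacbc"
Scanning for longest run:
  Position 1 ('b'): continues run of 'b', length=2
  Position 2 ('c'): new char, reset run to 1
  Position 3 ('c'): continues run of 'c', length=2
  Position 4 ('a'): new char, reset run to 1
  Position 5 ('c'): new char, reset run to 1
  Position 6 ('b'): new char, reset run to 1
  Position 7 ('c'): new char, reset run to 1
Longest run: 'b' with length 2

2


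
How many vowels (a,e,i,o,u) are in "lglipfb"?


Input: lglipfb
Checking each character:
  'l' at position 0: consonant
  'g' at position 1: consonant
  'l' at position 2: consonant
  'i' at position 3: vowel (running total: 1)
  'p' at position 4: consonant
  'f' at position 5: consonant
  'b' at position 6: consonant
Total vowels: 1

1


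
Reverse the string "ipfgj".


Input: ipfgj
Reading characters right to left:
  Position 4: 'j'
  Position 3: 'g'
  Position 2: 'f'
  Position 1: 'p'
  Position 0: 'i'
Reversed: jgfpi

jgfpi


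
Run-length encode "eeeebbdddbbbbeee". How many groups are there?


Input: eeeebbdddbbbbeee
Scanning for consecutive runs:
  Group 1: 'e' x 4 (positions 0-3)
  Group 2: 'b' x 2 (positions 4-5)
  Group 3: 'd' x 3 (positions 6-8)
  Group 4: 'b' x 4 (positions 9-12)
  Group 5: 'e' x 3 (positions 13-15)
Total groups: 5

5


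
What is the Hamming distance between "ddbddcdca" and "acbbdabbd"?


Comparing "ddbddcdca" and "acbbdabbd" position by position:
  Position 0: 'd' vs 'a' => differ
  Position 1: 'd' vs 'c' => differ
  Position 2: 'b' vs 'b' => same
  Position 3: 'd' vs 'b' => differ
  Position 4: 'd' vs 'd' => same
  Position 5: 'c' vs 'a' => differ
  Position 6: 'd' vs 'b' => differ
  Position 7: 'c' vs 'b' => differ
  Position 8: 'a' vs 'd' => differ
Total differences (Hamming distance): 7

7


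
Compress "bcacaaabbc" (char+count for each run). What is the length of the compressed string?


Input: bcacaaabbc
Runs:
  'b' x 1 => "b1"
  'c' x 1 => "c1"
  'a' x 1 => "a1"
  'c' x 1 => "c1"
  'a' x 3 => "a3"
  'b' x 2 => "b2"
  'c' x 1 => "c1"
Compressed: "b1c1a1c1a3b2c1"
Compressed length: 14

14


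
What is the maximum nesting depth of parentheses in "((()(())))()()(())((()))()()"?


Input: "((()(())))()()(())((()))()()"
Tracking depth:
  Position 0 '(': depth becomes 1
  Position 1 '(': depth becomes 2
  Position 2 '(': depth becomes 3
  Position 3 ')': depth becomes 2
  Position 4 '(': depth becomes 3
  Position 5 '(': depth becomes 4
  Position 6 ')': depth becomes 3
  Position 7 ')': depth becomes 2
  Position 8 ')': depth becomes 1
  Position 9 ')': depth becomes 0
  Position 10 '(': depth becomes 1
  Position 11 ')': depth becomes 0
  Position 12 '(': depth becomes 1
  Position 13 ')': depth becomes 0
  Position 14 '(': depth becomes 1
  Position 15 '(': depth becomes 2
  Position 16 ')': depth becomes 1
  Position 17 ')': depth becomes 0
  Position 18 '(': depth becomes 1
  Position 19 '(': depth becomes 2
  Position 20 '(': depth becomes 3
  Position 21 ')': depth becomes 2
  Position 22 ')': depth becomes 1
  Position 23 ')': depth becomes 0
  Position 24 '(': depth becomes 1
  Position 25 ')': depth becomes 0
  Position 26 '(': depth becomes 1
  Position 27 ')': depth becomes 0
Maximum depth reached: 4

4


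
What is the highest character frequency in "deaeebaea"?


Input: deaeebaea
Character counts:
  'a': 3
  'b': 1
  'd': 1
  'e': 4
Maximum frequency: 4

4


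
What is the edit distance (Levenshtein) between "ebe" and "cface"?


Computing edit distance: "ebe" -> "cface"
DP table:
           c    f    a    c    e
      0    1    2    3    4    5
  e   1    1    2    3    4    4
  b   2    2    2    3    4    5
  e   3    3    3    3    4    4
Edit distance = dp[3][5] = 4

4


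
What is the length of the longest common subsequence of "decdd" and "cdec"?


LCS of "decdd" and "cdec"
DP table:
           c    d    e    c
      0    0    0    0    0
  d   0    0    1    1    1
  e   0    0    1    2    2
  c   0    1    1    2    3
  d   0    1    2    2    3
  d   0    1    2    2    3
LCS length = dp[5][4] = 3

3


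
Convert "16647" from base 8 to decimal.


Input: "16647" in base 8
Positional expansion:
  Digit '1' (value 1) x 8^4 = 4096
  Digit '6' (value 6) x 8^3 = 3072
  Digit '6' (value 6) x 8^2 = 384
  Digit '4' (value 4) x 8^1 = 32
  Digit '7' (value 7) x 8^0 = 7
Sum = 7591

7591


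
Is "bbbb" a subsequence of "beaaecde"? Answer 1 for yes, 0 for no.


Check if "bbbb" is a subsequence of "beaaecde"
Greedy scan:
  Position 0 ('b'): matches sub[0] = 'b'
  Position 1 ('e'): no match needed
  Position 2 ('a'): no match needed
  Position 3 ('a'): no match needed
  Position 4 ('e'): no match needed
  Position 5 ('c'): no match needed
  Position 6 ('d'): no match needed
  Position 7 ('e'): no match needed
Only matched 1/4 characters => not a subsequence

0


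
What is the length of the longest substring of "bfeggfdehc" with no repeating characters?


Input: "bfeggfdehc"
Sliding window (track last position of each char):
  Position 0 ('b'): window [0,0] length 1 -- new best
  Position 1 ('f'): window [0,1] length 2 -- new best
  Position 2 ('e'): window [0,2] length 3 -- new best
  Position 3 ('g'): window [0,3] length 4 -- new best
  Position 4 ('g'): repeat (last at 3), move window start to 4
  Position 4 ('g'): window [4,4] length 1
  Position 5 ('f'): window [4,5] length 2
  Position 6 ('d'): window [4,6] length 3
  Position 7 ('e'): window [4,7] length 4
  Position 8 ('h'): window [4,8] length 5 -- new best
  Position 9 ('c'): window [4,9] length 6 -- new best
Longest substring with no repeats: "gfdehc" with length 6

6


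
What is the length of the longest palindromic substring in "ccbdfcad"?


Input: "ccbdfcad"
Checking substrings for palindromes:
  [0:2] "cc" (len 2) => palindrome
Longest palindromic substring: "cc" with length 2

2


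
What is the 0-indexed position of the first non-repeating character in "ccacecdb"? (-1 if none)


Input: ccacecdb
Character frequencies:
  'a': 1
  'b': 1
  'c': 4
  'd': 1
  'e': 1
Scanning left to right for freq == 1:
  Position 0 ('c'): freq=4, skip
  Position 1 ('c'): freq=4, skip
  Position 2 ('a'): unique! => answer = 2

2


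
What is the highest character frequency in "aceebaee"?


Input: aceebaee
Character counts:
  'a': 2
  'b': 1
  'c': 1
  'e': 4
Maximum frequency: 4

4


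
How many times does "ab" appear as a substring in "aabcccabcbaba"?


Searching for "ab" in "aabcccabcbaba"
Scanning each position:
  Position 0: "aa" => no
  Position 1: "ab" => MATCH
  Position 2: "bc" => no
  Position 3: "cc" => no
  Position 4: "cc" => no
  Position 5: "ca" => no
  Position 6: "ab" => MATCH
  Position 7: "bc" => no
  Position 8: "cb" => no
  Position 9: "ba" => no
  Position 10: "ab" => MATCH
  Position 11: "ba" => no
Total occurrences: 3

3


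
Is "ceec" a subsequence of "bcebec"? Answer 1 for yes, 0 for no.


Check if "ceec" is a subsequence of "bcebec"
Greedy scan:
  Position 0 ('b'): no match needed
  Position 1 ('c'): matches sub[0] = 'c'
  Position 2 ('e'): matches sub[1] = 'e'
  Position 3 ('b'): no match needed
  Position 4 ('e'): matches sub[2] = 'e'
  Position 5 ('c'): matches sub[3] = 'c'
All 4 characters matched => is a subsequence

1


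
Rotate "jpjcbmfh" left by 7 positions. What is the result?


Input: "jpjcbmfh", rotate left by 7
First 7 characters: "jpjcbmf"
Remaining characters: "h"
Concatenate remaining + first: "h" + "jpjcbmf" = "hjpjcbmf"

hjpjcbmf


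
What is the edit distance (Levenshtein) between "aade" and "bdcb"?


Computing edit distance: "aade" -> "bdcb"
DP table:
           b    d    c    b
      0    1    2    3    4
  a   1    1    2    3    4
  a   2    2    2    3    4
  d   3    3    2    3    4
  e   4    4    3    3    4
Edit distance = dp[4][4] = 4

4


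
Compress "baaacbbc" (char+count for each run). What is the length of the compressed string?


Input: baaacbbc
Runs:
  'b' x 1 => "b1"
  'a' x 3 => "a3"
  'c' x 1 => "c1"
  'b' x 2 => "b2"
  'c' x 1 => "c1"
Compressed: "b1a3c1b2c1"
Compressed length: 10

10


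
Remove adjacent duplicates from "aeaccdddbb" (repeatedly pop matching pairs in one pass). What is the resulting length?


Input: aeaccdddbb
Stack-based adjacent duplicate removal:
  Read 'a': push. Stack: a
  Read 'e': push. Stack: ae
  Read 'a': push. Stack: aea
  Read 'c': push. Stack: aeac
  Read 'c': matches stack top 'c' => pop. Stack: aea
  Read 'd': push. Stack: aead
  Read 'd': matches stack top 'd' => pop. Stack: aea
  Read 'd': push. Stack: aead
  Read 'b': push. Stack: aeadb
  Read 'b': matches stack top 'b' => pop. Stack: aead
Final stack: "aead" (length 4)

4


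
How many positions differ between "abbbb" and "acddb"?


Comparing "abbbb" and "acddb" position by position:
  Position 0: 'a' vs 'a' => same
  Position 1: 'b' vs 'c' => DIFFER
  Position 2: 'b' vs 'd' => DIFFER
  Position 3: 'b' vs 'd' => DIFFER
  Position 4: 'b' vs 'b' => same
Positions that differ: 3

3


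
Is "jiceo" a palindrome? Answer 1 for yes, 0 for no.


Input: jiceo
Reversed: oecij
  Compare pos 0 ('j') with pos 4 ('o'): MISMATCH
  Compare pos 1 ('i') with pos 3 ('e'): MISMATCH
Result: not a palindrome

0


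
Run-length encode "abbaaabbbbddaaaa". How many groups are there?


Input: abbaaabbbbddaaaa
Scanning for consecutive runs:
  Group 1: 'a' x 1 (positions 0-0)
  Group 2: 'b' x 2 (positions 1-2)
  Group 3: 'a' x 3 (positions 3-5)
  Group 4: 'b' x 4 (positions 6-9)
  Group 5: 'd' x 2 (positions 10-11)
  Group 6: 'a' x 4 (positions 12-15)
Total groups: 6

6


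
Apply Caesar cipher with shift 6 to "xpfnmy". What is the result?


Caesar cipher: shift "xpfnmy" by 6
  'x' (pos 23) + 6 = pos 3 = 'd'
  'p' (pos 15) + 6 = pos 21 = 'v'
  'f' (pos 5) + 6 = pos 11 = 'l'
  'n' (pos 13) + 6 = pos 19 = 't'
  'm' (pos 12) + 6 = pos 18 = 's'
  'y' (pos 24) + 6 = pos 4 = 'e'
Result: dvltse

dvltse


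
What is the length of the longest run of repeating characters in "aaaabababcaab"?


Input: "aaaabababcaab"
Scanning for longest run:
  Position 1 ('a'): continues run of 'a', length=2
  Position 2 ('a'): continues run of 'a', length=3
  Position 3 ('a'): continues run of 'a', length=4
  Position 4 ('b'): new char, reset run to 1
  Position 5 ('a'): new char, reset run to 1
  Position 6 ('b'): new char, reset run to 1
  Position 7 ('a'): new char, reset run to 1
  Position 8 ('b'): new char, reset run to 1
  Position 9 ('c'): new char, reset run to 1
  Position 10 ('a'): new char, reset run to 1
  Position 11 ('a'): continues run of 'a', length=2
  Position 12 ('b'): new char, reset run to 1
Longest run: 'a' with length 4

4


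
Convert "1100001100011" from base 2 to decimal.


Input: "1100001100011" in base 2
Positional expansion:
  Digit '1' (value 1) x 2^12 = 4096
  Digit '1' (value 1) x 2^11 = 2048
  Digit '0' (value 0) x 2^10 = 0
  Digit '0' (value 0) x 2^9 = 0
  Digit '0' (value 0) x 2^8 = 0
  Digit '0' (value 0) x 2^7 = 0
  Digit '1' (value 1) x 2^6 = 64
  Digit '1' (value 1) x 2^5 = 32
  Digit '0' (value 0) x 2^4 = 0
  Digit '0' (value 0) x 2^3 = 0
  Digit '0' (value 0) x 2^2 = 0
  Digit '1' (value 1) x 2^1 = 2
  Digit '1' (value 1) x 2^0 = 1
Sum = 6243

6243


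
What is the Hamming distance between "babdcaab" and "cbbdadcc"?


Comparing "babdcaab" and "cbbdadcc" position by position:
  Position 0: 'b' vs 'c' => differ
  Position 1: 'a' vs 'b' => differ
  Position 2: 'b' vs 'b' => same
  Position 3: 'd' vs 'd' => same
  Position 4: 'c' vs 'a' => differ
  Position 5: 'a' vs 'd' => differ
  Position 6: 'a' vs 'c' => differ
  Position 7: 'b' vs 'c' => differ
Total differences (Hamming distance): 6

6


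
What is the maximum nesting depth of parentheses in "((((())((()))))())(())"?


Input: "((((())((()))))())(())"
Tracking depth:
  Position 0 '(': depth becomes 1
  Position 1 '(': depth becomes 2
  Position 2 '(': depth becomes 3
  Position 3 '(': depth becomes 4
  Position 4 '(': depth becomes 5
  Position 5 ')': depth becomes 4
  Position 6 ')': depth becomes 3
  Position 7 '(': depth becomes 4
  Position 8 '(': depth becomes 5
  Position 9 '(': depth becomes 6
  Position 10 ')': depth becomes 5
  Position 11 ')': depth becomes 4
  Position 12 ')': depth becomes 3
  Position 13 ')': depth becomes 2
  Position 14 ')': depth becomes 1
  Position 15 '(': depth becomes 2
  Position 16 ')': depth becomes 1
  Position 17 ')': depth becomes 0
  Position 18 '(': depth becomes 1
  Position 19 '(': depth becomes 2
  Position 20 ')': depth becomes 1
  Position 21 ')': depth becomes 0
Maximum depth reached: 6

6


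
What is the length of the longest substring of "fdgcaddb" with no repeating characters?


Input: "fdgcaddb"
Sliding window (track last position of each char):
  Position 0 ('f'): window [0,0] length 1 -- new best
  Position 1 ('d'): window [0,1] length 2 -- new best
  Position 2 ('g'): window [0,2] length 3 -- new best
  Position 3 ('c'): window [0,3] length 4 -- new best
  Position 4 ('a'): window [0,4] length 5 -- new best
  Position 5 ('d'): repeat (last at 1), move window start to 2
  Position 5 ('d'): window [2,5] length 4
  Position 6 ('d'): repeat (last at 5), move window start to 6
  Position 6 ('d'): window [6,6] length 1
  Position 7 ('b'): window [6,7] length 2
Longest substring with no repeats: "fdgca" with length 5

5


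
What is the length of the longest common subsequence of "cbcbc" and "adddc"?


LCS of "cbcbc" and "adddc"
DP table:
           a    d    d    d    c
      0    0    0    0    0    0
  c   0    0    0    0    0    1
  b   0    0    0    0    0    1
  c   0    0    0    0    0    1
  b   0    0    0    0    0    1
  c   0    0    0    0    0    1
LCS length = dp[5][5] = 1

1


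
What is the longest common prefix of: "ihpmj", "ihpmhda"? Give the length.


Words: ihpmj, ihpmhda
  Position 0: all 'i' => match
  Position 1: all 'h' => match
  Position 2: all 'p' => match
  Position 3: all 'm' => match
  Position 4: ('j', 'h') => mismatch, stop
LCP = "ihpm" (length 4)

4


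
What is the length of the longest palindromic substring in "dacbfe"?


Input: "dacbfe"
Checking substrings for palindromes:
  No multi-char palindromic substrings found
Longest palindromic substring: "d" with length 1

1


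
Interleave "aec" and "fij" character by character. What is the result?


Interleaving "aec" and "fij":
  Position 0: 'a' from first, 'f' from second => "af"
  Position 1: 'e' from first, 'i' from second => "ei"
  Position 2: 'c' from first, 'j' from second => "cj"
Result: afeicj

afeicj


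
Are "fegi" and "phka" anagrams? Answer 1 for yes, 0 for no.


Strings: "fegi", "phka"
Sorted first:  efgi
Sorted second: ahkp
Differ at position 0: 'e' vs 'a' => not anagrams

0


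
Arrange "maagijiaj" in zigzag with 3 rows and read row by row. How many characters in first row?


Zigzag "maagijiaj" into 3 rows:
Placing characters:
  'm' => row 0
  'a' => row 1
  'a' => row 2
  'g' => row 1
  'i' => row 0
  'j' => row 1
  'i' => row 2
  'a' => row 1
  'j' => row 0
Rows:
  Row 0: "mij"
  Row 1: "agja"
  Row 2: "ai"
First row length: 3

3


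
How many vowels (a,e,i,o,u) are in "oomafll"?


Input: oomafll
Checking each character:
  'o' at position 0: vowel (running total: 1)
  'o' at position 1: vowel (running total: 2)
  'm' at position 2: consonant
  'a' at position 3: vowel (running total: 3)
  'f' at position 4: consonant
  'l' at position 5: consonant
  'l' at position 6: consonant
Total vowels: 3

3


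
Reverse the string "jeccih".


Input: jeccih
Reading characters right to left:
  Position 5: 'h'
  Position 4: 'i'
  Position 3: 'c'
  Position 2: 'c'
  Position 1: 'e'
  Position 0: 'j'
Reversed: hiccej

hiccej


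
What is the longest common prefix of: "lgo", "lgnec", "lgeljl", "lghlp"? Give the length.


Words: lgo, lgnec, lgeljl, lghlp
  Position 0: all 'l' => match
  Position 1: all 'g' => match
  Position 2: ('o', 'n', 'e', 'h') => mismatch, stop
LCP = "lg" (length 2)

2


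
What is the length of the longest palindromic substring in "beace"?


Input: "beace"
Checking substrings for palindromes:
  No multi-char palindromic substrings found
Longest palindromic substring: "b" with length 1

1


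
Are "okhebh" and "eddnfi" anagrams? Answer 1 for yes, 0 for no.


Strings: "okhebh", "eddnfi"
Sorted first:  behhko
Sorted second: ddefin
Differ at position 0: 'b' vs 'd' => not anagrams

0


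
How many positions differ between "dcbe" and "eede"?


Comparing "dcbe" and "eede" position by position:
  Position 0: 'd' vs 'e' => DIFFER
  Position 1: 'c' vs 'e' => DIFFER
  Position 2: 'b' vs 'd' => DIFFER
  Position 3: 'e' vs 'e' => same
Positions that differ: 3

3


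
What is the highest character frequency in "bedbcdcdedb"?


Input: bedbcdcdedb
Character counts:
  'b': 3
  'c': 2
  'd': 4
  'e': 2
Maximum frequency: 4

4


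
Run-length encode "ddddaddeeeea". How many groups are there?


Input: ddddaddeeeea
Scanning for consecutive runs:
  Group 1: 'd' x 4 (positions 0-3)
  Group 2: 'a' x 1 (positions 4-4)
  Group 3: 'd' x 2 (positions 5-6)
  Group 4: 'e' x 4 (positions 7-10)
  Group 5: 'a' x 1 (positions 11-11)
Total groups: 5

5


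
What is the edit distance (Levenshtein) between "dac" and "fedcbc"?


Computing edit distance: "dac" -> "fedcbc"
DP table:
           f    e    d    c    b    c
      0    1    2    3    4    5    6
  d   1    1    2    2    3    4    5
  a   2    2    2    3    3    4    5
  c   3    3    3    3    3    4    4
Edit distance = dp[3][6] = 4

4


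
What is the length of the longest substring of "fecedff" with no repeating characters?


Input: "fecedff"
Sliding window (track last position of each char):
  Position 0 ('f'): window [0,0] length 1 -- new best
  Position 1 ('e'): window [0,1] length 2 -- new best
  Position 2 ('c'): window [0,2] length 3 -- new best
  Position 3 ('e'): repeat (last at 1), move window start to 2
  Position 3 ('e'): window [2,3] length 2
  Position 4 ('d'): window [2,4] length 3
  Position 5 ('f'): window [2,5] length 4 -- new best
  Position 6 ('f'): repeat (last at 5), move window start to 6
  Position 6 ('f'): window [6,6] length 1
Longest substring with no repeats: "cedf" with length 4

4


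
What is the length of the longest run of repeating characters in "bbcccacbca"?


Input: "bbcccacbca"
Scanning for longest run:
  Position 1 ('b'): continues run of 'b', length=2
  Position 2 ('c'): new char, reset run to 1
  Position 3 ('c'): continues run of 'c', length=2
  Position 4 ('c'): continues run of 'c', length=3
  Position 5 ('a'): new char, reset run to 1
  Position 6 ('c'): new char, reset run to 1
  Position 7 ('b'): new char, reset run to 1
  Position 8 ('c'): new char, reset run to 1
  Position 9 ('a'): new char, reset run to 1
Longest run: 'c' with length 3

3


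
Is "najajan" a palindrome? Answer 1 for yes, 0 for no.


Input: najajan
Reversed: najajan
  Compare pos 0 ('n') with pos 6 ('n'): match
  Compare pos 1 ('a') with pos 5 ('a'): match
  Compare pos 2 ('j') with pos 4 ('j'): match
Result: palindrome

1


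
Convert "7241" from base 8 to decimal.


Input: "7241" in base 8
Positional expansion:
  Digit '7' (value 7) x 8^3 = 3584
  Digit '2' (value 2) x 8^2 = 128
  Digit '4' (value 4) x 8^1 = 32
  Digit '1' (value 1) x 8^0 = 1
Sum = 3745

3745


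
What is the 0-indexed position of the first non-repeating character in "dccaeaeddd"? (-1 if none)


Input: dccaeaeddd
Character frequencies:
  'a': 2
  'c': 2
  'd': 4
  'e': 2
Scanning left to right for freq == 1:
  Position 0 ('d'): freq=4, skip
  Position 1 ('c'): freq=2, skip
  Position 2 ('c'): freq=2, skip
  Position 3 ('a'): freq=2, skip
  Position 4 ('e'): freq=2, skip
  Position 5 ('a'): freq=2, skip
  Position 6 ('e'): freq=2, skip
  Position 7 ('d'): freq=4, skip
  Position 8 ('d'): freq=4, skip
  Position 9 ('d'): freq=4, skip
  No unique character found => answer = -1

-1


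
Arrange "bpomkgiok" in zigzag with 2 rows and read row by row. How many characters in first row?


Zigzag "bpomkgiok" into 2 rows:
Placing characters:
  'b' => row 0
  'p' => row 1
  'o' => row 0
  'm' => row 1
  'k' => row 0
  'g' => row 1
  'i' => row 0
  'o' => row 1
  'k' => row 0
Rows:
  Row 0: "bokik"
  Row 1: "pmgo"
First row length: 5

5


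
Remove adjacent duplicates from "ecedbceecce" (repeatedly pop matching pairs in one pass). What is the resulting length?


Input: ecedbceecce
Stack-based adjacent duplicate removal:
  Read 'e': push. Stack: e
  Read 'c': push. Stack: ec
  Read 'e': push. Stack: ece
  Read 'd': push. Stack: eced
  Read 'b': push. Stack: ecedb
  Read 'c': push. Stack: ecedbc
  Read 'e': push. Stack: ecedbce
  Read 'e': matches stack top 'e' => pop. Stack: ecedbc
  Read 'c': matches stack top 'c' => pop. Stack: ecedb
  Read 'c': push. Stack: ecedbc
  Read 'e': push. Stack: ecedbce
Final stack: "ecedbce" (length 7)

7


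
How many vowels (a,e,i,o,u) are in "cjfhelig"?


Input: cjfhelig
Checking each character:
  'c' at position 0: consonant
  'j' at position 1: consonant
  'f' at position 2: consonant
  'h' at position 3: consonant
  'e' at position 4: vowel (running total: 1)
  'l' at position 5: consonant
  'i' at position 6: vowel (running total: 2)
  'g' at position 7: consonant
Total vowels: 2

2


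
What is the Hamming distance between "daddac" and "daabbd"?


Comparing "daddac" and "daabbd" position by position:
  Position 0: 'd' vs 'd' => same
  Position 1: 'a' vs 'a' => same
  Position 2: 'd' vs 'a' => differ
  Position 3: 'd' vs 'b' => differ
  Position 4: 'a' vs 'b' => differ
  Position 5: 'c' vs 'd' => differ
Total differences (Hamming distance): 4

4


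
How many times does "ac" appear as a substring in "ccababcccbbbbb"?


Searching for "ac" in "ccababcccbbbbb"
Scanning each position:
  Position 0: "cc" => no
  Position 1: "ca" => no
  Position 2: "ab" => no
  Position 3: "ba" => no
  Position 4: "ab" => no
  Position 5: "bc" => no
  Position 6: "cc" => no
  Position 7: "cc" => no
  Position 8: "cb" => no
  Position 9: "bb" => no
  Position 10: "bb" => no
  Position 11: "bb" => no
  Position 12: "bb" => no
Total occurrences: 0

0


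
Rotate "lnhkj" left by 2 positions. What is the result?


Input: "lnhkj", rotate left by 2
First 2 characters: "ln"
Remaining characters: "hkj"
Concatenate remaining + first: "hkj" + "ln" = "hkjln"

hkjln


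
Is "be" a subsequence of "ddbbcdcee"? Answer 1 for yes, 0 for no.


Check if "be" is a subsequence of "ddbbcdcee"
Greedy scan:
  Position 0 ('d'): no match needed
  Position 1 ('d'): no match needed
  Position 2 ('b'): matches sub[0] = 'b'
  Position 3 ('b'): no match needed
  Position 4 ('c'): no match needed
  Position 5 ('d'): no match needed
  Position 6 ('c'): no match needed
  Position 7 ('e'): matches sub[1] = 'e'
  Position 8 ('e'): no match needed
All 2 characters matched => is a subsequence

1


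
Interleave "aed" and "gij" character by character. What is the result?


Interleaving "aed" and "gij":
  Position 0: 'a' from first, 'g' from second => "ag"
  Position 1: 'e' from first, 'i' from second => "ei"
  Position 2: 'd' from first, 'j' from second => "dj"
Result: ageidj

ageidj


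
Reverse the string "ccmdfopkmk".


Input: ccmdfopkmk
Reading characters right to left:
  Position 9: 'k'
  Position 8: 'm'
  Position 7: 'k'
  Position 6: 'p'
  Position 5: 'o'
  Position 4: 'f'
  Position 3: 'd'
  Position 2: 'm'
  Position 1: 'c'
  Position 0: 'c'
Reversed: kmkpofdmcc

kmkpofdmcc


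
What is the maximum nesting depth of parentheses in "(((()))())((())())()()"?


Input: "(((()))())((())())()()"
Tracking depth:
  Position 0 '(': depth becomes 1
  Position 1 '(': depth becomes 2
  Position 2 '(': depth becomes 3
  Position 3 '(': depth becomes 4
  Position 4 ')': depth becomes 3
  Position 5 ')': depth becomes 2
  Position 6 ')': depth becomes 1
  Position 7 '(': depth becomes 2
  Position 8 ')': depth becomes 1
  Position 9 ')': depth becomes 0
  Position 10 '(': depth becomes 1
  Position 11 '(': depth becomes 2
  Position 12 '(': depth becomes 3
  Position 13 ')': depth becomes 2
  Position 14 ')': depth becomes 1
  Position 15 '(': depth becomes 2
  Position 16 ')': depth becomes 1
  Position 17 ')': depth becomes 0
  Position 18 '(': depth becomes 1
  Position 19 ')': depth becomes 0
  Position 20 '(': depth becomes 1
  Position 21 ')': depth becomes 0
Maximum depth reached: 4

4


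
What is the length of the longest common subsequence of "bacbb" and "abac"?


LCS of "bacbb" and "abac"
DP table:
           a    b    a    c
      0    0    0    0    0
  b   0    0    1    1    1
  a   0    1    1    2    2
  c   0    1    1    2    3
  b   0    1    2    2    3
  b   0    1    2    2    3
LCS length = dp[5][4] = 3

3


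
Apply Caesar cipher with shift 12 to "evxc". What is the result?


Caesar cipher: shift "evxc" by 12
  'e' (pos 4) + 12 = pos 16 = 'q'
  'v' (pos 21) + 12 = pos 7 = 'h'
  'x' (pos 23) + 12 = pos 9 = 'j'
  'c' (pos 2) + 12 = pos 14 = 'o'
Result: qhjo

qhjo


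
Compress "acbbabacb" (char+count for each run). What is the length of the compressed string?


Input: acbbabacb
Runs:
  'a' x 1 => "a1"
  'c' x 1 => "c1"
  'b' x 2 => "b2"
  'a' x 1 => "a1"
  'b' x 1 => "b1"
  'a' x 1 => "a1"
  'c' x 1 => "c1"
  'b' x 1 => "b1"
Compressed: "a1c1b2a1b1a1c1b1"
Compressed length: 16

16


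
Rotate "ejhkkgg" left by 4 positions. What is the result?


Input: "ejhkkgg", rotate left by 4
First 4 characters: "ejhk"
Remaining characters: "kgg"
Concatenate remaining + first: "kgg" + "ejhk" = "kggejhk"

kggejhk


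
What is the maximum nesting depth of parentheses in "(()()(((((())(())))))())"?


Input: "(()()(((((())(())))))())"
Tracking depth:
  Position 0 '(': depth becomes 1
  Position 1 '(': depth becomes 2
  Position 2 ')': depth becomes 1
  Position 3 '(': depth becomes 2
  Position 4 ')': depth becomes 1
  Position 5 '(': depth becomes 2
  Position 6 '(': depth becomes 3
  Position 7 '(': depth becomes 4
  Position 8 '(': depth becomes 5
  Position 9 '(': depth becomes 6
  Position 10 '(': depth becomes 7
  Position 11 ')': depth becomes 6
  Position 12 ')': depth becomes 5
  Position 13 '(': depth becomes 6
  Position 14 '(': depth becomes 7
  Position 15 ')': depth becomes 6
  Position 16 ')': depth becomes 5
  Position 17 ')': depth becomes 4
  Position 18 ')': depth becomes 3
  Position 19 ')': depth becomes 2
  Position 20 ')': depth becomes 1
  Position 21 '(': depth becomes 2
  Position 22 ')': depth becomes 1
  Position 23 ')': depth becomes 0
Maximum depth reached: 7

7


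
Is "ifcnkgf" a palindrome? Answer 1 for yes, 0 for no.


Input: ifcnkgf
Reversed: fgkncfi
  Compare pos 0 ('i') with pos 6 ('f'): MISMATCH
  Compare pos 1 ('f') with pos 5 ('g'): MISMATCH
  Compare pos 2 ('c') with pos 4 ('k'): MISMATCH
Result: not a palindrome

0
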